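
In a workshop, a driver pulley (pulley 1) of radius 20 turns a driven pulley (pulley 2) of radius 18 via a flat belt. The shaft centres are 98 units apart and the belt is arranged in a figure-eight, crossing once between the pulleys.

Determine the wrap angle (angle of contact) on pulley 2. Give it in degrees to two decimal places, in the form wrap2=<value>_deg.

crossed belt: β = asin((r1+r2)/C) = asin(38/98) = 22.8149°
wrap1 = wrap2 = π + 2β = 225.6298°

wrap2=225.63_deg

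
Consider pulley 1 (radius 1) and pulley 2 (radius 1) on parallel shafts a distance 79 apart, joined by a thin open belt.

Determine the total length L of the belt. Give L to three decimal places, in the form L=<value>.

L=164.283

open belt: β = asin((r2−r1)/C) = asin(0/79) = 0.0000°
wrap1 = π − 2β = 180.0000°
wrap2 = π + 2β = 180.0000°
tangent length = C·cosβ = 79.0000
L = r1·wrap1 + r2·wrap2 + 2·C·cosβ = 1·3.1416 + 1·3.1416 + 2·79.0000 = 164.2832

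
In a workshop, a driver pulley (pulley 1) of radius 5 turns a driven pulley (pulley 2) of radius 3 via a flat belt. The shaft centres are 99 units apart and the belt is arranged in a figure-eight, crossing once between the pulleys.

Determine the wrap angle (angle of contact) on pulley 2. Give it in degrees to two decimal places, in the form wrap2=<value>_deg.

wrap2=189.27_deg

crossed belt: β = asin((r1+r2)/C) = asin(8/99) = 4.6350°
wrap1 = wrap2 = π + 2β = 189.2700°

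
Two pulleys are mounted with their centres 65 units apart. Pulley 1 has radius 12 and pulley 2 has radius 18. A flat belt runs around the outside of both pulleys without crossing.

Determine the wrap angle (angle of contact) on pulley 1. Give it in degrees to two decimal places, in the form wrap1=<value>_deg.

open belt: β = asin((r2−r1)/C) = asin(6/65) = 5.2964°
wrap1 = π − 2β = 169.4072°
wrap2 = π + 2β = 190.5928°

wrap1=169.41_deg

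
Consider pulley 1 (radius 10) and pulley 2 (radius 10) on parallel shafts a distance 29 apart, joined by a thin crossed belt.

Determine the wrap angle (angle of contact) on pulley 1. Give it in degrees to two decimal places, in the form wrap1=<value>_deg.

wrap1=267.21_deg

crossed belt: β = asin((r1+r2)/C) = asin(20/29) = 43.6028°
wrap1 = wrap2 = π + 2β = 267.2056°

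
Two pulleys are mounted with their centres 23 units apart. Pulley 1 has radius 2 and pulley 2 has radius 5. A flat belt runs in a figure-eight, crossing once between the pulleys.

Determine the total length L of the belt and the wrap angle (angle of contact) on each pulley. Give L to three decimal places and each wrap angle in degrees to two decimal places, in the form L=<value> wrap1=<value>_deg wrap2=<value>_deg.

crossed belt: β = asin((r1+r2)/C) = asin(7/23) = 17.7189°
wrap1 = wrap2 = π + 2β = 215.4379°
tangent length = C·cosβ = 21.9089
L = (r1+r2)·wrap + 2·C·cosβ = 7·3.7601 + 2·21.9089 = 70.1385

L=70.139 wrap1=215.44_deg wrap2=215.44_deg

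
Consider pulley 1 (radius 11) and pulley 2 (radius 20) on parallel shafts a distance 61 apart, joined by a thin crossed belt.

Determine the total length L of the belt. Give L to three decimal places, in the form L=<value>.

crossed belt: β = asin((r1+r2)/C) = asin(31/61) = 30.5438°
wrap1 = wrap2 = π + 2β = 241.0876°
tangent length = C·cosβ = 52.5357
L = (r1+r2)·wrap + 2·C·cosβ = 31·4.2078 + 2·52.5357 = 235.5123

L=235.512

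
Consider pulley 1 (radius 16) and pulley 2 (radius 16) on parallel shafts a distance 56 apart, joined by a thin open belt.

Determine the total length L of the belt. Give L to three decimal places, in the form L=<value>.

L=212.531

open belt: β = asin((r2−r1)/C) = asin(0/56) = 0.0000°
wrap1 = π − 2β = 180.0000°
wrap2 = π + 2β = 180.0000°
tangent length = C·cosβ = 56.0000
L = r1·wrap1 + r2·wrap2 + 2·C·cosβ = 16·3.1416 + 16·3.1416 + 2·56.0000 = 212.5310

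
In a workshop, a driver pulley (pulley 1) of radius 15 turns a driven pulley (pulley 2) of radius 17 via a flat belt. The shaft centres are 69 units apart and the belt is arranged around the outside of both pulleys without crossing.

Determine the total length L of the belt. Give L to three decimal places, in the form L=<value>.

open belt: β = asin((r2−r1)/C) = asin(2/69) = 1.6610°
wrap1 = π − 2β = 176.6780°
wrap2 = π + 2β = 183.3220°
tangent length = C·cosβ = 68.9710
L = r1·wrap1 + r2·wrap2 + 2·C·cosβ = 15·3.0836 + 17·3.1996 + 2·68.9710 = 238.5889

L=238.589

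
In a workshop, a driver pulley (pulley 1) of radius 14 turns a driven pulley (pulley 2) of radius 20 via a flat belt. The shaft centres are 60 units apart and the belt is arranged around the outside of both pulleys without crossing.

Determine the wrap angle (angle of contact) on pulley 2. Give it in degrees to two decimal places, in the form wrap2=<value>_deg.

wrap2=191.48_deg

open belt: β = asin((r2−r1)/C) = asin(6/60) = 5.7392°
wrap1 = π − 2β = 168.5217°
wrap2 = π + 2β = 191.4783°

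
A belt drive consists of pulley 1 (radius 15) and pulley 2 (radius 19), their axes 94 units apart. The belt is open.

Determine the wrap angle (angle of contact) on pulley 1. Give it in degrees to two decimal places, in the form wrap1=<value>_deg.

open belt: β = asin((r2−r1)/C) = asin(4/94) = 2.4389°
wrap1 = π − 2β = 175.1223°
wrap2 = π + 2β = 184.8777°

wrap1=175.12_deg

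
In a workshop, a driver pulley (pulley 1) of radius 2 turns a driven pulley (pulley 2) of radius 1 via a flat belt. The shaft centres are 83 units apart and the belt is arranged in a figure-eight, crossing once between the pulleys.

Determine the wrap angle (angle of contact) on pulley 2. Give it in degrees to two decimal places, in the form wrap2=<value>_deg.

wrap2=184.14_deg

crossed belt: β = asin((r1+r2)/C) = asin(3/83) = 2.0714°
wrap1 = wrap2 = π + 2β = 184.1428°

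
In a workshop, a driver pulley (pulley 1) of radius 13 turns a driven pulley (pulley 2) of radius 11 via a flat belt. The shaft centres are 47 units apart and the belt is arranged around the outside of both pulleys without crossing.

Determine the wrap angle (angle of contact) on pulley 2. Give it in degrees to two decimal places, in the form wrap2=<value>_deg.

open belt: β = asin((r2−r1)/C) = asin(-2/47) = -2.4389°
wrap1 = π − 2β = 184.8777°
wrap2 = π + 2β = 175.1223°

wrap2=175.12_deg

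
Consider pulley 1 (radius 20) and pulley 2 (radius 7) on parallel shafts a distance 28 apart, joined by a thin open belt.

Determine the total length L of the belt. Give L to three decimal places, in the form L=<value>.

open belt: β = asin((r2−r1)/C) = asin(-13/28) = -27.6640°
wrap1 = π − 2β = 235.3280°
wrap2 = π + 2β = 124.6720°
tangent length = C·cosβ = 24.7992
L = r1·wrap1 + r2·wrap2 + 2·C·cosβ = 20·4.1072 + 7·2.1759 + 2·24.7992 = 146.9749

L=146.975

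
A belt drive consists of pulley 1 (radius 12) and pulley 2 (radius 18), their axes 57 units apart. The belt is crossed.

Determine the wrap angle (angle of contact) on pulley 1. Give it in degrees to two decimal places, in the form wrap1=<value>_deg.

crossed belt: β = asin((r1+r2)/C) = asin(30/57) = 31.7569°
wrap1 = wrap2 = π + 2β = 243.5137°

wrap1=243.51_deg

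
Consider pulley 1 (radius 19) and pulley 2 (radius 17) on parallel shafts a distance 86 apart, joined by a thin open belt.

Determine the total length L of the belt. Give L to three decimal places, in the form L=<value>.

open belt: β = asin((r2−r1)/C) = asin(-2/86) = -1.3326°
wrap1 = π − 2β = 182.6652°
wrap2 = π + 2β = 177.3348°
tangent length = C·cosβ = 85.9767
L = r1·wrap1 + r2·wrap2 + 2·C·cosβ = 19·3.1881 + 17·3.0951 + 2·85.9767 = 285.1438

L=285.144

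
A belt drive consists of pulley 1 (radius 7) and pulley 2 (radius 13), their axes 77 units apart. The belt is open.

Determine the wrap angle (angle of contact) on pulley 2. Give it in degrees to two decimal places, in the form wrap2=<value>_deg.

wrap2=188.94_deg

open belt: β = asin((r2−r1)/C) = asin(6/77) = 4.4691°
wrap1 = π − 2β = 171.0617°
wrap2 = π + 2β = 188.9383°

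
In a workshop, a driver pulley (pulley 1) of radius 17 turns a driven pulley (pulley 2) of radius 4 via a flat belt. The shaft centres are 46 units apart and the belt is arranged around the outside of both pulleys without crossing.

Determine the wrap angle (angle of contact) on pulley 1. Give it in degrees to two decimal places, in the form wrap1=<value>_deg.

open belt: β = asin((r2−r1)/C) = asin(-13/46) = -16.4160°
wrap1 = π − 2β = 212.8319°
wrap2 = π + 2β = 147.1681°

wrap1=212.83_deg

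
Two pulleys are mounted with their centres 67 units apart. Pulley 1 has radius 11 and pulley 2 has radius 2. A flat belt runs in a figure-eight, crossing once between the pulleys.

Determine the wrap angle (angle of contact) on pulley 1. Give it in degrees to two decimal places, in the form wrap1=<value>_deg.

crossed belt: β = asin((r1+r2)/C) = asin(13/67) = 11.1881°
wrap1 = wrap2 = π + 2β = 202.3761°

wrap1=202.38_deg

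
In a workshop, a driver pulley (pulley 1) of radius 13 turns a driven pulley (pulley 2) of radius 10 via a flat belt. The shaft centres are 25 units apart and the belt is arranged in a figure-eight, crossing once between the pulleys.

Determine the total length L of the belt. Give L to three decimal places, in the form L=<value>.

crossed belt: β = asin((r1+r2)/C) = asin(23/25) = 66.9261°
wrap1 = wrap2 = π + 2β = 313.8522°
tangent length = C·cosβ = 9.7980
L = (r1+r2)·wrap + 2·C·cosβ = 23·5.4778 + 2·9.7980 = 145.5843

L=145.584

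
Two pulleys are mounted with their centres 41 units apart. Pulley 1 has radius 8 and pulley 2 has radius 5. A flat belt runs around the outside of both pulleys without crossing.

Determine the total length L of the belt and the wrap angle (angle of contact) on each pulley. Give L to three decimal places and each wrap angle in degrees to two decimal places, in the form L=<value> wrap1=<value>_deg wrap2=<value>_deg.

L=123.060 wrap1=188.39_deg wrap2=171.61_deg

open belt: β = asin((r2−r1)/C) = asin(-3/41) = -4.1961°
wrap1 = π − 2β = 188.3922°
wrap2 = π + 2β = 171.6078°
tangent length = C·cosβ = 40.8901
L = r1·wrap1 + r2·wrap2 + 2·C·cosβ = 8·3.2881 + 5·2.9951 + 2·40.8901 = 123.0603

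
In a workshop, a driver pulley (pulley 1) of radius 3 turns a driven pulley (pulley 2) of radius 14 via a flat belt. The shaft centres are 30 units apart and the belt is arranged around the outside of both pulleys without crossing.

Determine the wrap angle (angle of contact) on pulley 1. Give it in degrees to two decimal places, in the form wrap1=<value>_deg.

open belt: β = asin((r2−r1)/C) = asin(11/30) = 21.5102°
wrap1 = π − 2β = 136.9796°
wrap2 = π + 2β = 223.0204°

wrap1=136.98_deg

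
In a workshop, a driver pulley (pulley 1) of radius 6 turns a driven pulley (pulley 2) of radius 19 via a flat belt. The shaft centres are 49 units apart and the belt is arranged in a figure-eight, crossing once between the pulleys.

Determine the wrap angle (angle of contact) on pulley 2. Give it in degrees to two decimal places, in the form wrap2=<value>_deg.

wrap2=241.35_deg

crossed belt: β = asin((r1+r2)/C) = asin(25/49) = 30.6774°
wrap1 = wrap2 = π + 2β = 241.3548°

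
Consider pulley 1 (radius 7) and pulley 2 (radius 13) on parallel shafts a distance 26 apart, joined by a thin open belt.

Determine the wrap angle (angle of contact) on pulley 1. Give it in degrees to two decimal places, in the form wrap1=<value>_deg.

open belt: β = asin((r2−r1)/C) = asin(6/26) = 13.3424°
wrap1 = π − 2β = 153.3153°
wrap2 = π + 2β = 206.6847°

wrap1=153.32_deg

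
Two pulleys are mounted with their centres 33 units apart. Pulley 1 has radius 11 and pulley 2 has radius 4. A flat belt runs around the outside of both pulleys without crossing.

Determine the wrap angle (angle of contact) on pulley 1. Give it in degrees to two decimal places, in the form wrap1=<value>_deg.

wrap1=204.49_deg

open belt: β = asin((r2−r1)/C) = asin(-7/33) = -12.2467°
wrap1 = π − 2β = 204.4934°
wrap2 = π + 2β = 155.5066°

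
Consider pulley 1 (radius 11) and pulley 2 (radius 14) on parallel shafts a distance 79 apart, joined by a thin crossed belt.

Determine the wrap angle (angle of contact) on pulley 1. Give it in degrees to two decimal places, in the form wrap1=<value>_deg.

crossed belt: β = asin((r1+r2)/C) = asin(25/79) = 18.4487°
wrap1 = wrap2 = π + 2β = 216.8974°

wrap1=216.90_deg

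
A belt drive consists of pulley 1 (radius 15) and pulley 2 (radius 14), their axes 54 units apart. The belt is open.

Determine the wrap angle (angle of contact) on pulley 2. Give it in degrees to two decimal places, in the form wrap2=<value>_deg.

wrap2=177.88_deg

open belt: β = asin((r2−r1)/C) = asin(-1/54) = -1.0611°
wrap1 = π − 2β = 182.1222°
wrap2 = π + 2β = 177.8778°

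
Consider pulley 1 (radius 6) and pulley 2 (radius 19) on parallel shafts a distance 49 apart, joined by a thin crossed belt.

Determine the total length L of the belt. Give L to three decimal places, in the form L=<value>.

L=189.596

crossed belt: β = asin((r1+r2)/C) = asin(25/49) = 30.6774°
wrap1 = wrap2 = π + 2β = 241.3548°
tangent length = C·cosβ = 42.1426
L = (r1+r2)·wrap + 2·C·cosβ = 25·4.2124 + 2·42.1426 = 189.5961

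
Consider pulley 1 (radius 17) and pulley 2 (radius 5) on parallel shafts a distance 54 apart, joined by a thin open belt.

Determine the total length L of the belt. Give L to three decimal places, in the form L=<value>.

open belt: β = asin((r2−r1)/C) = asin(-12/54) = -12.8396°
wrap1 = π − 2β = 205.6792°
wrap2 = π + 2β = 154.3208°
tangent length = C·cosβ = 52.6498
L = r1·wrap1 + r2·wrap2 + 2·C·cosβ = 17·3.5898 + 5·2.6934 + 2·52.6498 = 179.7928

L=179.793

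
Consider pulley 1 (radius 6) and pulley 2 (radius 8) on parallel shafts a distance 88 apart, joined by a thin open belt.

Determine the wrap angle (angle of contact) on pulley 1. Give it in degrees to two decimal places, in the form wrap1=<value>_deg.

open belt: β = asin((r2−r1)/C) = asin(2/88) = 1.3023°
wrap1 = π − 2β = 177.3954°
wrap2 = π + 2β = 182.6046°

wrap1=177.40_deg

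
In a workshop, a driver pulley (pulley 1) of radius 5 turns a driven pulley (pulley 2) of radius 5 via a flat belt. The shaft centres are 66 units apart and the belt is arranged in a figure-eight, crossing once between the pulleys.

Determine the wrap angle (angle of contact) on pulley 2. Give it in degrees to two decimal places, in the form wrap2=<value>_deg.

crossed belt: β = asin((r1+r2)/C) = asin(10/66) = 8.7147°
wrap1 = wrap2 = π + 2β = 197.4295°

wrap2=197.43_deg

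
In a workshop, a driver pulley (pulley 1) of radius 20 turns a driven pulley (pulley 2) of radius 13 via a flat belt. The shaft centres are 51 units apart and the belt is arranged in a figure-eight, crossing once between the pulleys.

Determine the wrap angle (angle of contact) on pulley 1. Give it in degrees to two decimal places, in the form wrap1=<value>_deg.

crossed belt: β = asin((r1+r2)/C) = asin(33/51) = 40.3202°
wrap1 = wrap2 = π + 2β = 260.6404°

wrap1=260.64_deg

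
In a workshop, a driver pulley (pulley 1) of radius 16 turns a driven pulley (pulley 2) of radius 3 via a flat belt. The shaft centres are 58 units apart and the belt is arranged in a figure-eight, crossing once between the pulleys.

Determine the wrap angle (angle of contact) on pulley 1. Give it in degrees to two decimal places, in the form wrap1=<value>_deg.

wrap1=218.24_deg

crossed belt: β = asin((r1+r2)/C) = asin(19/58) = 19.1223°
wrap1 = wrap2 = π + 2β = 218.2447°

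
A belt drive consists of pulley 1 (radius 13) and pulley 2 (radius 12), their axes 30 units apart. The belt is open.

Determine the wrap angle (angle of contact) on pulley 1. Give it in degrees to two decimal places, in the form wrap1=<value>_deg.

open belt: β = asin((r2−r1)/C) = asin(-1/30) = -1.9102°
wrap1 = π − 2β = 183.8204°
wrap2 = π + 2β = 176.1796°

wrap1=183.82_deg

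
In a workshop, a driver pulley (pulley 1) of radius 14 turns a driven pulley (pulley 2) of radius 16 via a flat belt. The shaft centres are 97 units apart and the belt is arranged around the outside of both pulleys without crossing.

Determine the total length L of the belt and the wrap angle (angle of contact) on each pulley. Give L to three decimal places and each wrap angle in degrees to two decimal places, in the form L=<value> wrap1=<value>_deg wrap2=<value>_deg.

open belt: β = asin((r2−r1)/C) = asin(2/97) = 1.1814°
wrap1 = π − 2β = 177.6371°
wrap2 = π + 2β = 182.3629°
tangent length = C·cosβ = 96.9794
L = r1·wrap1 + r2·wrap2 + 2·C·cosβ = 14·3.1004 + 16·3.1828 + 2·96.9794 = 288.2890

L=288.289 wrap1=177.64_deg wrap2=182.36_deg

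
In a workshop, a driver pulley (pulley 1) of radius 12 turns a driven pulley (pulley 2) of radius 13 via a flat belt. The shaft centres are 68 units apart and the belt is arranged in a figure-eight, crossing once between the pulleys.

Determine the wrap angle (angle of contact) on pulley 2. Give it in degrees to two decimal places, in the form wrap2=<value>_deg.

crossed belt: β = asin((r1+r2)/C) = asin(25/68) = 21.5706°
wrap1 = wrap2 = π + 2β = 223.1412°

wrap2=223.14_deg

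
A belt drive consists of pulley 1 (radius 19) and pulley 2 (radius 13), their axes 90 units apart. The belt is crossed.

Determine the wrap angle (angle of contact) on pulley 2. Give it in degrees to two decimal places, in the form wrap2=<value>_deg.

wrap2=221.65_deg

crossed belt: β = asin((r1+r2)/C) = asin(32/90) = 20.8275°
wrap1 = wrap2 = π + 2β = 221.6550°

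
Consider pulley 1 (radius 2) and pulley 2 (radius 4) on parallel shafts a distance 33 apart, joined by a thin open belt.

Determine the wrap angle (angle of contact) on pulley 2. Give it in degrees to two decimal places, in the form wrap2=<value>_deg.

open belt: β = asin((r2−r1)/C) = asin(2/33) = 3.4746°
wrap1 = π − 2β = 173.0508°
wrap2 = π + 2β = 186.9492°

wrap2=186.95_deg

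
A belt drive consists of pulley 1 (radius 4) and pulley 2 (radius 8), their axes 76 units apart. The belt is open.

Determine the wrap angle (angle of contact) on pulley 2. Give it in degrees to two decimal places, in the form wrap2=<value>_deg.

open belt: β = asin((r2−r1)/C) = asin(4/76) = 3.0170°
wrap1 = π − 2β = 173.9661°
wrap2 = π + 2β = 186.0339°

wrap2=186.03_deg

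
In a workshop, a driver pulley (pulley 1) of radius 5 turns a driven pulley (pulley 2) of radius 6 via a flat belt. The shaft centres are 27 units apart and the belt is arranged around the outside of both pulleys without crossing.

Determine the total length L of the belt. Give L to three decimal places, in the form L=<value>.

L=88.595

open belt: β = asin((r2−r1)/C) = asin(1/27) = 2.1226°
wrap1 = π − 2β = 175.7549°
wrap2 = π + 2β = 184.2451°
tangent length = C·cosβ = 26.9815
L = r1·wrap1 + r2·wrap2 + 2·C·cosβ = 5·3.0675 + 6·3.2157 + 2·26.9815 = 88.5946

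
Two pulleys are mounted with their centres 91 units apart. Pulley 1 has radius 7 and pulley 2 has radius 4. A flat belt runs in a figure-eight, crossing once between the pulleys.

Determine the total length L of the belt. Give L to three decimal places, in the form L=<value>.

crossed belt: β = asin((r1+r2)/C) = asin(11/91) = 6.9428°
wrap1 = wrap2 = π + 2β = 193.8857°
tangent length = C·cosβ = 90.3327
L = (r1+r2)·wrap + 2·C·cosβ = 11·3.3839 + 2·90.3327 = 217.8888

L=217.889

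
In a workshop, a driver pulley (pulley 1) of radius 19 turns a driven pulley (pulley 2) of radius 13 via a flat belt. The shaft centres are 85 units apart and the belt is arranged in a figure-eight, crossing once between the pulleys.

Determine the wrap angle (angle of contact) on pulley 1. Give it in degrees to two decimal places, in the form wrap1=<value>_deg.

crossed belt: β = asin((r1+r2)/C) = asin(32/85) = 22.1152°
wrap1 = wrap2 = π + 2β = 224.2305°

wrap1=224.23_deg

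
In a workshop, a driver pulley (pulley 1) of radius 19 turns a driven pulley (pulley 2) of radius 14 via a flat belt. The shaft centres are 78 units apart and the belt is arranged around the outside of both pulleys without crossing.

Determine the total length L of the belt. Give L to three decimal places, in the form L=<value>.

open belt: β = asin((r2−r1)/C) = asin(-5/78) = -3.6753°
wrap1 = π − 2β = 187.3507°
wrap2 = π + 2β = 172.6493°
tangent length = C·cosβ = 77.8396
L = r1·wrap1 + r2·wrap2 + 2·C·cosβ = 19·3.2699 + 14·3.0133 + 2·77.8396 = 259.9932

L=259.993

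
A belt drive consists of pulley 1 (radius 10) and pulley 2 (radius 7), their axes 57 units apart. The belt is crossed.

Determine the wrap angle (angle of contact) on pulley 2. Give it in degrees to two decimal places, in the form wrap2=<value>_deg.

wrap2=214.70_deg

crossed belt: β = asin((r1+r2)/C) = asin(17/57) = 17.3523°
wrap1 = wrap2 = π + 2β = 214.7045°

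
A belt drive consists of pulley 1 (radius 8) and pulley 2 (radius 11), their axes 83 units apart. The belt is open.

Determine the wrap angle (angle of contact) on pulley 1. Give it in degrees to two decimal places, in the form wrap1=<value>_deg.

wrap1=175.86_deg

open belt: β = asin((r2−r1)/C) = asin(3/83) = 2.0714°
wrap1 = π − 2β = 175.8572°
wrap2 = π + 2β = 184.1428°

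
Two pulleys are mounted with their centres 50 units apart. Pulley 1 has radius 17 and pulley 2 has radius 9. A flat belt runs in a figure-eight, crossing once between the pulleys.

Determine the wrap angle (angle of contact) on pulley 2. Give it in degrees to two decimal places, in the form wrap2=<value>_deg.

crossed belt: β = asin((r1+r2)/C) = asin(26/50) = 31.3323°
wrap1 = wrap2 = π + 2β = 242.6645°

wrap2=242.66_deg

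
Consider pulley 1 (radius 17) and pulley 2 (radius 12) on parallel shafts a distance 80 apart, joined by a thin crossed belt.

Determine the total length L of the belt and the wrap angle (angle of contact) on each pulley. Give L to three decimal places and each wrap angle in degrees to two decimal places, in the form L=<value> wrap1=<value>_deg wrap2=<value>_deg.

crossed belt: β = asin((r1+r2)/C) = asin(29/80) = 21.2538°
wrap1 = wrap2 = π + 2β = 222.5076°
tangent length = C·cosβ = 74.5587
L = (r1+r2)·wrap + 2·C·cosβ = 29·3.8835 + 2·74.5587 = 261.7386

L=261.739 wrap1=222.51_deg wrap2=222.51_deg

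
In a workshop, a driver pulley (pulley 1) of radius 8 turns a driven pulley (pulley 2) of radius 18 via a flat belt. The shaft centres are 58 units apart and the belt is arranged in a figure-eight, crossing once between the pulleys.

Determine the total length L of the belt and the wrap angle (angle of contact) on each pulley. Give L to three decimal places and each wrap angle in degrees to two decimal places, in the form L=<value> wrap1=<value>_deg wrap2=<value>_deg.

crossed belt: β = asin((r1+r2)/C) = asin(26/58) = 26.6331°
wrap1 = wrap2 = π + 2β = 233.2662°
tangent length = C·cosβ = 51.8459
L = (r1+r2)·wrap + 2·C·cosβ = 26·4.0713 + 2·51.8459 = 209.5447

L=209.545 wrap1=233.27_deg wrap2=233.27_deg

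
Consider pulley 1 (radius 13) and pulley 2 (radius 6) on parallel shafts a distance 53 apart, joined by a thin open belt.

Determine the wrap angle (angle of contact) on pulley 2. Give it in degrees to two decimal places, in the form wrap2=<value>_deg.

open belt: β = asin((r2−r1)/C) = asin(-7/53) = -7.5895°
wrap1 = π − 2β = 195.1791°
wrap2 = π + 2β = 164.8209°

wrap2=164.82_deg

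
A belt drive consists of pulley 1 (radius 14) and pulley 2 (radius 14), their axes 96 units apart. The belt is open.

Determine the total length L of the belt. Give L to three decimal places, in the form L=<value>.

L=279.965

open belt: β = asin((r2−r1)/C) = asin(0/96) = 0.0000°
wrap1 = π − 2β = 180.0000°
wrap2 = π + 2β = 180.0000°
tangent length = C·cosβ = 96.0000
L = r1·wrap1 + r2·wrap2 + 2·C·cosβ = 14·3.1416 + 14·3.1416 + 2·96.0000 = 279.9646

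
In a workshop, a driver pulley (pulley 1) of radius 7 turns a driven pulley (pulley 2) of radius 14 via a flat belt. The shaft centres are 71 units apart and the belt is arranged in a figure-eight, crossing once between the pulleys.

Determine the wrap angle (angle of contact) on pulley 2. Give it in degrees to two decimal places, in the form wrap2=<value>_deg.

crossed belt: β = asin((r1+r2)/C) = asin(21/71) = 17.2040°
wrap1 = wrap2 = π + 2β = 214.4080°

wrap2=214.41_deg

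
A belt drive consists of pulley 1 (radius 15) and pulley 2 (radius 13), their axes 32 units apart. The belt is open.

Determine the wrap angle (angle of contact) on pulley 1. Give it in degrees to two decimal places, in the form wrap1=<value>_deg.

open belt: β = asin((r2−r1)/C) = asin(-2/32) = -3.5833°
wrap1 = π − 2β = 187.1666°
wrap2 = π + 2β = 172.8334°

wrap1=187.17_deg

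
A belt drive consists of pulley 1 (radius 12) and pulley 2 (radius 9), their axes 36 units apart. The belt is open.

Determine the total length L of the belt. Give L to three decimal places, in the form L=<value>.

L=138.224

open belt: β = asin((r2−r1)/C) = asin(-3/36) = -4.7802°
wrap1 = π − 2β = 189.5604°
wrap2 = π + 2β = 170.4396°
tangent length = C·cosβ = 35.8748
L = r1·wrap1 + r2·wrap2 + 2·C·cosβ = 12·3.3085 + 9·2.9747 + 2·35.8748 = 138.2236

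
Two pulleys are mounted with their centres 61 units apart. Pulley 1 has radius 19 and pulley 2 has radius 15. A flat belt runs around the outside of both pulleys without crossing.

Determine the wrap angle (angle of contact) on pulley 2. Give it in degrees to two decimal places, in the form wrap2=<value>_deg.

wrap2=172.48_deg

open belt: β = asin((r2−r1)/C) = asin(-4/61) = -3.7598°
wrap1 = π − 2β = 187.5196°
wrap2 = π + 2β = 172.4804°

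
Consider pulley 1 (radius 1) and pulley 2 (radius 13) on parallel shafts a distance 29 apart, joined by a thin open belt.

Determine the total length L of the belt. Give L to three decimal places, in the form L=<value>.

open belt: β = asin((r2−r1)/C) = asin(12/29) = 24.4433°
wrap1 = π − 2β = 131.1133°
wrap2 = π + 2β = 228.8867°
tangent length = C·cosβ = 26.4008
L = r1·wrap1 + r2·wrap2 + 2·C·cosβ = 1·2.2884 + 13·3.9948 + 2·26.4008 = 107.0226

L=107.023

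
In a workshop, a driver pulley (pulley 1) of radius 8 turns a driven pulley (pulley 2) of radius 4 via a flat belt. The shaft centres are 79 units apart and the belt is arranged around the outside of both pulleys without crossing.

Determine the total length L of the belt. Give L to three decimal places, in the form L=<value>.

L=195.902

open belt: β = asin((r2−r1)/C) = asin(-4/79) = -2.9023°
wrap1 = π − 2β = 185.8046°
wrap2 = π + 2β = 174.1954°
tangent length = C·cosβ = 78.8987
L = r1·wrap1 + r2·wrap2 + 2·C·cosβ = 8·3.2429 + 4·3.0403 + 2·78.8987 = 195.9017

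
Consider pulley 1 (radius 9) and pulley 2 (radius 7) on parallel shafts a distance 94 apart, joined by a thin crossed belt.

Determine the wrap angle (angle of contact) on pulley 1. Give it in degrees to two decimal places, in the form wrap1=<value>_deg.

crossed belt: β = asin((r1+r2)/C) = asin(16/94) = 9.8002°
wrap1 = wrap2 = π + 2β = 199.6004°

wrap1=199.60_deg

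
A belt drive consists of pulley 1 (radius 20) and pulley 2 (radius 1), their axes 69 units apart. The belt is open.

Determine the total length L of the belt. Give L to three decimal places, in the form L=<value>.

L=209.239

open belt: β = asin((r2−r1)/C) = asin(-19/69) = -15.9836°
wrap1 = π − 2β = 211.9672°
wrap2 = π + 2β = 148.0328°
tangent length = C·cosβ = 66.3325
L = r1·wrap1 + r2·wrap2 + 2·C·cosβ = 20·3.6995 + 1·2.5837 + 2·66.3325 = 209.2392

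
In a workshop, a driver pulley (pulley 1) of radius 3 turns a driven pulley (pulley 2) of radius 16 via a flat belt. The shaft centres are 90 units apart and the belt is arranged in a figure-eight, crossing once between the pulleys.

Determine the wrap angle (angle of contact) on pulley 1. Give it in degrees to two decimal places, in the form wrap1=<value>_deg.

wrap1=204.37_deg

crossed belt: β = asin((r1+r2)/C) = asin(19/90) = 12.1875°
wrap1 = wrap2 = π + 2β = 204.3749°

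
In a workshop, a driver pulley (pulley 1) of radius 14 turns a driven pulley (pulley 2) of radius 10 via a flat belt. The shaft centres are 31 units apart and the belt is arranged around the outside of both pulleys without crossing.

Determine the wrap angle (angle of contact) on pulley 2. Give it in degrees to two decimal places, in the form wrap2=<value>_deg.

wrap2=165.17_deg

open belt: β = asin((r2−r1)/C) = asin(-4/31) = -7.4137°
wrap1 = π − 2β = 194.8273°
wrap2 = π + 2β = 165.1727°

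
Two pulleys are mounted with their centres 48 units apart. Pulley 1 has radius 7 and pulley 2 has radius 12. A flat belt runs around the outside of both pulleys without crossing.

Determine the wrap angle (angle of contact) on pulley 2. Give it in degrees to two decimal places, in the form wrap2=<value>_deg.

wrap2=191.96_deg

open belt: β = asin((r2−r1)/C) = asin(5/48) = 5.9792°
wrap1 = π − 2β = 168.0417°
wrap2 = π + 2β = 191.9583°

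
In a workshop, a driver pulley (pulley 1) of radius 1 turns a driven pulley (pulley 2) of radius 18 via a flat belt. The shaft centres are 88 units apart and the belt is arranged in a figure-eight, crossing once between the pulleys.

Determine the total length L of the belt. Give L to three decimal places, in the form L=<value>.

L=239.809

crossed belt: β = asin((r1+r2)/C) = asin(19/88) = 12.4689°
wrap1 = wrap2 = π + 2β = 204.9377°
tangent length = C·cosβ = 85.9244
L = (r1+r2)·wrap + 2·C·cosβ = 19·3.5768 + 2·85.9244 = 239.8087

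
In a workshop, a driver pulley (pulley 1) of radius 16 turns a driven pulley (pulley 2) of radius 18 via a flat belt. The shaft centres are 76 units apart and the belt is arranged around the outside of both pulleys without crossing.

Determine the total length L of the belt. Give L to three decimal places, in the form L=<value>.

L=258.867

open belt: β = asin((r2−r1)/C) = asin(2/76) = 1.5080°
wrap1 = π − 2β = 176.9841°
wrap2 = π + 2β = 183.0159°
tangent length = C·cosβ = 75.9737
L = r1·wrap1 + r2·wrap2 + 2·C·cosβ = 16·3.0890 + 18·3.1942 + 2·75.9737 = 258.8668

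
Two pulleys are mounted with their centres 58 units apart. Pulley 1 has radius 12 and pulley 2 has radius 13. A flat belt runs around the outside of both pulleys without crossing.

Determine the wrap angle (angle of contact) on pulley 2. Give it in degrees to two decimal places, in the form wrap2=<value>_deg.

open belt: β = asin((r2−r1)/C) = asin(1/58) = 0.9879°
wrap1 = π − 2β = 178.0242°
wrap2 = π + 2β = 181.9758°

wrap2=181.98_deg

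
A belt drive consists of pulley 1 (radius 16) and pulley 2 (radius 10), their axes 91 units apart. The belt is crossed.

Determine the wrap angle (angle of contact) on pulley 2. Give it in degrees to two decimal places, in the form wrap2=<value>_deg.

crossed belt: β = asin((r1+r2)/C) = asin(26/91) = 16.6015°
wrap1 = wrap2 = π + 2β = 213.2031°

wrap2=213.20_deg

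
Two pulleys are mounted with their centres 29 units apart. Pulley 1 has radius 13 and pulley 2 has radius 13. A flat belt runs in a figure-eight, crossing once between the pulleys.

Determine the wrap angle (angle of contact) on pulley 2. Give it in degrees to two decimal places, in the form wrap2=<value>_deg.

crossed belt: β = asin((r1+r2)/C) = asin(26/29) = 63.7084°
wrap1 = wrap2 = π + 2β = 307.4169°

wrap2=307.42_deg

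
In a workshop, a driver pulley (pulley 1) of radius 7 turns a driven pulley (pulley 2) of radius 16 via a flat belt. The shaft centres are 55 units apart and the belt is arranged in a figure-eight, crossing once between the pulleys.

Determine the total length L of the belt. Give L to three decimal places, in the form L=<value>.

crossed belt: β = asin((r1+r2)/C) = asin(23/55) = 24.7199°
wrap1 = wrap2 = π + 2β = 229.4397°
tangent length = C·cosβ = 49.9600
L = (r1+r2)·wrap + 2·C·cosβ = 23·4.0045 + 2·49.9600 = 192.0230

L=192.023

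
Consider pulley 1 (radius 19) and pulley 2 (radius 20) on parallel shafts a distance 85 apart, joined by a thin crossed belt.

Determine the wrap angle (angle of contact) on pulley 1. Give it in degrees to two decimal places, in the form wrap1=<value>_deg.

wrap1=234.62_deg

crossed belt: β = asin((r1+r2)/C) = asin(39/85) = 27.3112°
wrap1 = wrap2 = π + 2β = 234.6224°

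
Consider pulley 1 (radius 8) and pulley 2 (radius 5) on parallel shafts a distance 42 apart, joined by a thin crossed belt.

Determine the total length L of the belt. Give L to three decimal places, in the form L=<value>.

L=128.898

crossed belt: β = asin((r1+r2)/C) = asin(13/42) = 18.0305°
wrap1 = wrap2 = π + 2β = 216.0611°
tangent length = C·cosβ = 39.9375
L = (r1+r2)·wrap + 2·C·cosβ = 13·3.7710 + 2·39.9375 = 128.8976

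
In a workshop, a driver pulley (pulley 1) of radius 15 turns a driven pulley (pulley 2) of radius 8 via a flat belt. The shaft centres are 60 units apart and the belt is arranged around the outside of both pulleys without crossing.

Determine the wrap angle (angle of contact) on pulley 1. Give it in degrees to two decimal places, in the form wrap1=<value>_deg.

wrap1=193.40_deg

open belt: β = asin((r2−r1)/C) = asin(-7/60) = -6.6998°
wrap1 = π − 2β = 193.3995°
wrap2 = π + 2β = 166.6005°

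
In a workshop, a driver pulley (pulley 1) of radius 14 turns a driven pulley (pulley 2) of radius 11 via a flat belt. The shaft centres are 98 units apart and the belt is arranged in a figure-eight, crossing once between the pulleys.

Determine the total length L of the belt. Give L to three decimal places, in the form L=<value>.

L=280.953

crossed belt: β = asin((r1+r2)/C) = asin(25/98) = 14.7796°
wrap1 = wrap2 = π + 2β = 209.5593°
tangent length = C·cosβ = 94.7576
L = (r1+r2)·wrap + 2·C·cosβ = 25·3.6575 + 2·94.7576 = 280.9526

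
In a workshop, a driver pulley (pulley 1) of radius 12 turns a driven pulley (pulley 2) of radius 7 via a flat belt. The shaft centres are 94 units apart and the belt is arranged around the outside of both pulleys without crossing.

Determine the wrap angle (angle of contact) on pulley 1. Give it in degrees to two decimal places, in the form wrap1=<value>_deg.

open belt: β = asin((r2−r1)/C) = asin(-5/94) = -3.0491°
wrap1 = π − 2β = 186.0982°
wrap2 = π + 2β = 173.9018°

wrap1=186.10_deg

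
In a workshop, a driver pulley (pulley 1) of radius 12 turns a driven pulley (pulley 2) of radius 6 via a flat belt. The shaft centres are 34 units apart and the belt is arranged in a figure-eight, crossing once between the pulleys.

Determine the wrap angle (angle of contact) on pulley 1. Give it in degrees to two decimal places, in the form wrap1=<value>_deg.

crossed belt: β = asin((r1+r2)/C) = asin(18/34) = 31.9657°
wrap1 = wrap2 = π + 2β = 243.9314°

wrap1=243.93_deg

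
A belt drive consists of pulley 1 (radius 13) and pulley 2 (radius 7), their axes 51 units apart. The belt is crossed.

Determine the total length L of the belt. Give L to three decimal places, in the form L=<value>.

L=172.780

crossed belt: β = asin((r1+r2)/C) = asin(20/51) = 23.0888°
wrap1 = wrap2 = π + 2β = 226.1775°
tangent length = C·cosβ = 46.9148
L = (r1+r2)·wrap + 2·C·cosβ = 20·3.9475 + 2·46.9148 = 172.7805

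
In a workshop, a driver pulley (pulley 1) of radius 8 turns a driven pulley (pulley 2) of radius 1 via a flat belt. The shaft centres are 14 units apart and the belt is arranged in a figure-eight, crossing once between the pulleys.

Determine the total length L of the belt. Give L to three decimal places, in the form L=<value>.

L=62.290

crossed belt: β = asin((r1+r2)/C) = asin(9/14) = 40.0052°
wrap1 = wrap2 = π + 2β = 260.0104°
tangent length = C·cosβ = 10.7238
L = (r1+r2)·wrap + 2·C·cosβ = 9·4.5380 + 2·10.7238 = 62.2899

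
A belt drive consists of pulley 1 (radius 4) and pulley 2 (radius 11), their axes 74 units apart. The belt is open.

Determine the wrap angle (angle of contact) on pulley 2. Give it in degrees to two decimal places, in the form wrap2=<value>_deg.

open belt: β = asin((r2−r1)/C) = asin(7/74) = 5.4280°
wrap1 = π − 2β = 169.1440°
wrap2 = π + 2β = 190.8560°

wrap2=190.86_deg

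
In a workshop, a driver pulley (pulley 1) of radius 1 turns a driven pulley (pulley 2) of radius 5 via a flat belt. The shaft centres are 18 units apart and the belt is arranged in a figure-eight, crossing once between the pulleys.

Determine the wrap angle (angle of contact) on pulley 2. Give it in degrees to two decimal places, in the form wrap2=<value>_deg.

wrap2=218.94_deg

crossed belt: β = asin((r1+r2)/C) = asin(6/18) = 19.4712°
wrap1 = wrap2 = π + 2β = 218.9424°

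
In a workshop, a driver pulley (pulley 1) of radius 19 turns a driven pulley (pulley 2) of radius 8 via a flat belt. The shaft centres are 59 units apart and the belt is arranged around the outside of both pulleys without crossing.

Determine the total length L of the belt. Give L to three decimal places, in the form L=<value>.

L=204.880

open belt: β = asin((r2−r1)/C) = asin(-11/59) = -10.7451°
wrap1 = π − 2β = 201.4903°
wrap2 = π + 2β = 158.5097°
tangent length = C·cosβ = 57.9655
L = r1·wrap1 + r2·wrap2 + 2·C·cosβ = 19·3.5167 + 8·2.7665 + 2·57.9655 = 204.8799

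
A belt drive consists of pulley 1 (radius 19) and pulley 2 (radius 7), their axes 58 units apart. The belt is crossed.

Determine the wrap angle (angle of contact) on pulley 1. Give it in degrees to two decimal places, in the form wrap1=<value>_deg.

wrap1=233.27_deg

crossed belt: β = asin((r1+r2)/C) = asin(26/58) = 26.6331°
wrap1 = wrap2 = π + 2β = 233.2662°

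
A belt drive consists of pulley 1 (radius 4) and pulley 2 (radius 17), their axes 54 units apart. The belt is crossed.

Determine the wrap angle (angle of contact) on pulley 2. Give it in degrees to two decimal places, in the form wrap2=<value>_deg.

wrap2=225.77_deg

crossed belt: β = asin((r1+r2)/C) = asin(21/54) = 22.8854°
wrap1 = wrap2 = π + 2β = 225.7708°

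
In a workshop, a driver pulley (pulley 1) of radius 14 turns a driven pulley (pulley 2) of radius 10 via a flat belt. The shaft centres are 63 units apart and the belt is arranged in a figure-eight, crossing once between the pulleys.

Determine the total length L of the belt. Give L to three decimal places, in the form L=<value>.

crossed belt: β = asin((r1+r2)/C) = asin(24/63) = 22.3927°
wrap1 = wrap2 = π + 2β = 224.7854°
tangent length = C·cosβ = 58.2495
L = (r1+r2)·wrap + 2·C·cosβ = 24·3.9232 + 2·58.2495 = 210.6568

L=210.657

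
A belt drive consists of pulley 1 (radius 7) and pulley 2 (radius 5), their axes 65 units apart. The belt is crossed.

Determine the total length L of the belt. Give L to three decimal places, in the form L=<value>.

L=169.921

crossed belt: β = asin((r1+r2)/C) = asin(12/65) = 10.6387°
wrap1 = wrap2 = π + 2β = 201.2774°
tangent length = C·cosβ = 63.8827
L = (r1+r2)·wrap + 2·C·cosβ = 12·3.5130 + 2·63.8827 = 169.9209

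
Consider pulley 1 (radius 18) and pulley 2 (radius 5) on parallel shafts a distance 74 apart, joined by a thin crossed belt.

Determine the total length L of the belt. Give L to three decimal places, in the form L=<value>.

crossed belt: β = asin((r1+r2)/C) = asin(23/74) = 18.1081°
wrap1 = wrap2 = π + 2β = 216.2162°
tangent length = C·cosβ = 70.3349
L = (r1+r2)·wrap + 2·C·cosβ = 23·3.7737 + 2·70.3349 = 227.4646

L=227.465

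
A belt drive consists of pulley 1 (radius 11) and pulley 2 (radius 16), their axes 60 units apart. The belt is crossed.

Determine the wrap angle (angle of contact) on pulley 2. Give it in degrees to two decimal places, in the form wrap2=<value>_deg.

crossed belt: β = asin((r1+r2)/C) = asin(27/60) = 26.7437°
wrap1 = wrap2 = π + 2β = 233.4874°

wrap2=233.49_deg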